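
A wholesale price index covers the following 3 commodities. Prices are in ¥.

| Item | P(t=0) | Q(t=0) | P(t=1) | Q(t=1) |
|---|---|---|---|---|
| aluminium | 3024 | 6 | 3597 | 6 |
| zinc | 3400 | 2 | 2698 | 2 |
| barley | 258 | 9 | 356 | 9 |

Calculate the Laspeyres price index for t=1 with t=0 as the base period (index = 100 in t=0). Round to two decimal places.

Laspeyres price index uses base-period quantities as weights.
ΣP(t=1)·Q(t=0) = 3597×6 + 2698×2 + 356×9 = 21582 + 5396 + 3204 = 30182
ΣP(t=0)·Q(t=0) = 3024×6 + 3400×2 + 258×9 = 18144 + 6800 + 2322 = 27266
Index = 30182 / 27266 × 100 = 110.6946

110.69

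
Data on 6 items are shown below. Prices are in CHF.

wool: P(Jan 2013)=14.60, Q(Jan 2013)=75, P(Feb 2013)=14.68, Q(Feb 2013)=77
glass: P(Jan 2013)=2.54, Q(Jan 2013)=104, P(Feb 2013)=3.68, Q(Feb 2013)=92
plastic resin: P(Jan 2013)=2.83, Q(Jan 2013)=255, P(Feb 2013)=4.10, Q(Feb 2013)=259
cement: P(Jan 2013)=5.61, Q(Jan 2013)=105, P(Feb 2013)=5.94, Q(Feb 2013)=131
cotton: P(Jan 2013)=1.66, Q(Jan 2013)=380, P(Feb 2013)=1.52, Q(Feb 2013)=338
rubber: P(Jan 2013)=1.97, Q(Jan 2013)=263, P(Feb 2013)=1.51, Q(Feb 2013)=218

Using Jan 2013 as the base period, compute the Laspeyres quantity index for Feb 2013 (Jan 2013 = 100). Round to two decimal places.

99.94

Laspeyres quantity index uses base-period prices as weights.
ΣP(Jan 2013)·Q(Feb 2013) = 14.60×77 + 2.54×92 + 2.83×259 + 5.61×131 + 1.66×338 + 1.97×218 = 1124.2 + 233.68 + 732.97 + 734.91 + 561.08 + 429.46 = 3816.3
ΣP(Jan 2013)·Q(Jan 2013) = 14.60×75 + 2.54×104 + 2.83×255 + 5.61×105 + 1.66×380 + 1.97×263 = 1095 + 264.16 + 721.65 + 589.05 + 630.8 + 518.11 = 3818.77
Index = 3816.3 / 3818.77 × 100 = 99.9353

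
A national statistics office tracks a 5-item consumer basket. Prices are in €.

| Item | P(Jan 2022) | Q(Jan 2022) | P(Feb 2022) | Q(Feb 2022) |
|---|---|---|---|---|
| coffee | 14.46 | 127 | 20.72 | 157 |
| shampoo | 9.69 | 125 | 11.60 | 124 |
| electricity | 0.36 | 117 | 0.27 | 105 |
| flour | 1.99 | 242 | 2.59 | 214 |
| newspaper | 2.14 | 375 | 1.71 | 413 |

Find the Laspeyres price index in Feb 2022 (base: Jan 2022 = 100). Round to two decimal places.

Laspeyres price index uses base-period quantities as weights.
ΣP(Feb 2022)·Q(Jan 2022) = 20.72×127 + 11.60×125 + 0.27×117 + 2.59×242 + 1.71×375 = 2631.44 + 1450 + 31.59 + 626.78 + 641.25 = 5381.06
ΣP(Jan 2022)·Q(Jan 2022) = 14.46×127 + 9.69×125 + 0.36×117 + 1.99×242 + 2.14×375 = 1836.42 + 1211.25 + 42.12 + 481.58 + 802.5 = 4373.87
Index = 5381.06 / 4373.87 × 100 = 123.0274

123.03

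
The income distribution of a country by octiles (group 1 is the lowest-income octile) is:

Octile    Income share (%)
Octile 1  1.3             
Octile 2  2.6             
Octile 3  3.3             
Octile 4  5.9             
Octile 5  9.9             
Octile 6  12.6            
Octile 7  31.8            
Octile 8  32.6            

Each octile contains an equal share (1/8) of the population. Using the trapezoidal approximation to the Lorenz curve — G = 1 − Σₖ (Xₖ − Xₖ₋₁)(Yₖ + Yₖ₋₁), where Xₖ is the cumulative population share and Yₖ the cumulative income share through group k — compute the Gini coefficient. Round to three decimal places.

0.496

Cumulative income shares Yₖ: 0.0130, 0.0390, 0.0720, 0.1310, 0.2300, 0.3560, 0.6740, 1.0000
Σ (Xₖ−Xₖ₋₁)(Yₖ+Yₖ₋₁) = (1/8)(0.0130+0.0000) + (1/8)(0.0390+0.0130) + (1/8)(0.0720+0.0390) + (1/8)(0.1310+0.0720) + (1/8)(0.2300+0.1310) + (1/8)(0.3560+0.2300) + (1/8)(0.6740+0.3560) + (1/8)(1.0000+0.6740)
  = 0.0016 + 0.0065 + 0.0139 + 0.0254 + 0.0451 + 0.0732 + 0.1287 + 0.2092 = 0.5037
G = 1 − 0.5037 = 0.4963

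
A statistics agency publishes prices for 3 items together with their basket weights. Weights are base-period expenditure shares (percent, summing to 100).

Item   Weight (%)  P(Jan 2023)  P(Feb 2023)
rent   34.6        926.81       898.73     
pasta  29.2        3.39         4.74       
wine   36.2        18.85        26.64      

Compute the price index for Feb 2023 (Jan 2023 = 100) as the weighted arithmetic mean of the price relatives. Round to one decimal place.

125.5

rent: 34.6 × (898.73/926.81) = 34.6 × 0.969703 = 33.5517
pasta: 29.2 × (4.74/3.39) = 29.2 × 1.398230 = 40.8283
wine: 36.2 × (26.64/18.85) = 36.2 × 1.413263 = 51.1601
Index = Σ wᵢ·(p₁ᵢ/p₀ᵢ) = 33.5517 + 40.8283 + 51.1601 = 125.5401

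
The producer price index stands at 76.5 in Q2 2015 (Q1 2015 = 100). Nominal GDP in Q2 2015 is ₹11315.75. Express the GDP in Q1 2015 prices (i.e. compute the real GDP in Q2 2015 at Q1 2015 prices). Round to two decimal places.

14791.83

Real = Nominal ÷ (Index/100) = 11315.75 ÷ (76.5/100)
     = 11315.75 ÷ 0.765 = 14791.8301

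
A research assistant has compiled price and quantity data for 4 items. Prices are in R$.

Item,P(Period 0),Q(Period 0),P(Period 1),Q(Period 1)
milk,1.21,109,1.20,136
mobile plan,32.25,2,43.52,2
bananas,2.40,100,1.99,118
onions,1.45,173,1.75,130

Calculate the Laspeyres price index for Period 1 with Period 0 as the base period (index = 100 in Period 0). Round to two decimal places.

104.71

Laspeyres price index uses base-period quantities as weights.
ΣP(Period 1)·Q(Period 0) = 1.20×109 + 43.52×2 + 1.99×100 + 1.75×173 = 130.8 + 87.04 + 199 + 302.75 = 719.59
ΣP(Period 0)·Q(Period 0) = 1.21×109 + 32.25×2 + 2.40×100 + 1.45×173 = 131.89 + 64.5 + 240 + 250.85 = 687.24
Index = 719.59 / 687.24 × 100 = 104.7072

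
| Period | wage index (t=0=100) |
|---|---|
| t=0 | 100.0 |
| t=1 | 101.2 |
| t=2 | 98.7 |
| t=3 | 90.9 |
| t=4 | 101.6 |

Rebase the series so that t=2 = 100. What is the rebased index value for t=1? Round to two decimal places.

Rebased(t=1) = 101.2 / 98.7 × 100 = 102.5329

102.53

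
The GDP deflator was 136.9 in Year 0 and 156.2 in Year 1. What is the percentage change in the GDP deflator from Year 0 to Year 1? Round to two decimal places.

Change = (156.2 − 136.9) / 136.9 × 100
       = 19.3 / 136.9 × 100 = 14.0979%

14.10%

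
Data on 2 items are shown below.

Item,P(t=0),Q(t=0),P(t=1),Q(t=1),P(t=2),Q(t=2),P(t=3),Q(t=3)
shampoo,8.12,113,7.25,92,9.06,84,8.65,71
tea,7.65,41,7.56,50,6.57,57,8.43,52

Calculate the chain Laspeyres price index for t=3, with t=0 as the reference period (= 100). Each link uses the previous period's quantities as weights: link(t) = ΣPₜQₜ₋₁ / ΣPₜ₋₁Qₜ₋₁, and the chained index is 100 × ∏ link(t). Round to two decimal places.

Link t=0→t=1:
ΣP(t=1)Q(t=0) = 7.25×113 + 7.56×41 = 819.25 + 309.96 = 1129.21
ΣP(t=0)Q(t=0) = 8.12×113 + 7.65×41 = 917.56 + 313.65 = 1231.21
link = 1129.21/1231.21 = 0.917155
Link t=1→t=2:
ΣP(t=2)Q(t=1) = 9.06×92 + 6.57×50 = 833.52 + 328.5 = 1162.02
ΣP(t=1)Q(t=1) = 7.25×92 + 7.56×50 = 667 + 378 = 1045
link = 1162.02/1045 = 1.111981
Link t=2→t=3:
ΣP(t=3)Q(t=2) = 8.65×84 + 8.43×57 = 726.6 + 480.51 = 1207.11
ΣP(t=2)Q(t=2) = 9.06×84 + 6.57×57 = 761.04 + 374.49 = 1135.53
link = 1207.11/1135.53 = 1.063037
Chained index = 100 × 0.917155 × 1.111981 × 1.063037 = 108.4147

108.41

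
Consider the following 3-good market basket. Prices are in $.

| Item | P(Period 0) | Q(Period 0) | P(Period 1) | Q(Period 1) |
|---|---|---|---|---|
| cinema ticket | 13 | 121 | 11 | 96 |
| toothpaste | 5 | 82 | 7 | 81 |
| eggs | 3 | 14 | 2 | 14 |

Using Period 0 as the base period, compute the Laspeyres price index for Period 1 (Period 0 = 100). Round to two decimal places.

Laspeyres price index uses base-period quantities as weights.
ΣP(Period 1)·Q(Period 0) = 11×121 + 7×82 + 2×14 = 1331 + 574 + 28 = 1933
ΣP(Period 0)·Q(Period 0) = 13×121 + 5×82 + 3×14 = 1573 + 410 + 42 = 2025
Index = 1933 / 2025 × 100 = 95.4568

95.46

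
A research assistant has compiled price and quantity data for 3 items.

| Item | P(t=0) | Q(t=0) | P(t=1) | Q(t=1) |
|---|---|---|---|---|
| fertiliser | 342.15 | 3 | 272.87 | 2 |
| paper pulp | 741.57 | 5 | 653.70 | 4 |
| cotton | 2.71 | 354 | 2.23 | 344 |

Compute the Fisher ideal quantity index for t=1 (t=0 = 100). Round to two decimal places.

Laspeyres component (base-period weights):
ΣP(t=0)Q(t=1) = 342.15×2 + 741.57×4 + 2.71×344 = 684.3 + 2966.28 + 932.24 = 4582.82
ΣP(t=0)Q(t=0) = 342.15×3 + 741.57×5 + 2.71×354 = 1026.45 + 3707.85 + 959.34 = 5693.64
L = 4582.82 / 5693.64 × 100 = 80.4902
Paasche component (current-period weights):
ΣP(t=1)Q(t=1) = 272.87×2 + 653.70×4 + 2.23×344 = 545.74 + 2614.8 + 767.12 = 3927.66
ΣP(t=1)Q(t=0) = 272.87×3 + 653.70×5 + 2.23×354 = 818.61 + 3268.5 + 789.42 = 4876.53
P = 3927.66 / 4876.53 × 100 = 80.5421
Fisher = √(L × P) = √(80.4902 × 80.5421) = 80.5161

80.52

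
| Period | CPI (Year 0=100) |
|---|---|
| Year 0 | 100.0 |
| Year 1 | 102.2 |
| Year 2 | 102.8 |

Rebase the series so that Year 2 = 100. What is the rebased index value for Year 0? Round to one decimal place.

97.3

Rebased(Year 0) = 100.0 / 102.8 × 100 = 97.2763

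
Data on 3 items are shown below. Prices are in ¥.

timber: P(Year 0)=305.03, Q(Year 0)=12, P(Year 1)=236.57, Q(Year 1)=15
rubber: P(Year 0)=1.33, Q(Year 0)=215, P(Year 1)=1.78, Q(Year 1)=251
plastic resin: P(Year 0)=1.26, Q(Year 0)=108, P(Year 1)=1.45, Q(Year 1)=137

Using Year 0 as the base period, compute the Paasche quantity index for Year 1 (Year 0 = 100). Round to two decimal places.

Paasche quantity index uses current-period prices as weights.
ΣP(Year 1)·Q(Year 1) = 236.57×15 + 1.78×251 + 1.45×137 = 3548.55 + 446.78 + 198.65 = 4193.98
ΣP(Year 1)·Q(Year 0) = 236.57×12 + 1.78×215 + 1.45×108 = 2838.84 + 382.7 + 156.6 = 3378.14
Index = 4193.98 / 3378.14 × 100 = 124.1506

124.15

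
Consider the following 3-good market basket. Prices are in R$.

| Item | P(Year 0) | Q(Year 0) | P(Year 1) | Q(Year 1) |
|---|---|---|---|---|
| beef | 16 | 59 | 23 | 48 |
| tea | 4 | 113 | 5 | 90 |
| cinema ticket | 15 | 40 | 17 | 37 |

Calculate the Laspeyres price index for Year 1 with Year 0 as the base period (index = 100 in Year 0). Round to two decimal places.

Laspeyres price index uses base-period quantities as weights.
ΣP(Year 1)·Q(Year 0) = 23×59 + 5×113 + 17×40 = 1357 + 565 + 680 = 2602
ΣP(Year 0)·Q(Year 0) = 16×59 + 4×113 + 15×40 = 944 + 452 + 600 = 1996
Index = 2602 / 1996 × 100 = 130.3607

130.36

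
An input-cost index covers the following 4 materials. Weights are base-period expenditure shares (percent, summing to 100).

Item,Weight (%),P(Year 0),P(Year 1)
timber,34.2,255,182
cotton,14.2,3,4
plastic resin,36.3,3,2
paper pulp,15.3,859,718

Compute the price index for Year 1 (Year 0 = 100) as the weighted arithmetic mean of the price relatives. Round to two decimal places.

timber: 34.2 × (182/255) = 34.2 × 0.713725 = 24.4094
cotton: 14.2 × (4/3) = 14.2 × 1.333333 = 18.9333
plastic resin: 36.3 × (2/3) = 36.3 × 0.666667 = 24.2000
paper pulp: 15.3 × (718/859) = 15.3 × 0.835856 = 12.7886
Index = Σ wᵢ·(p₁ᵢ/p₀ᵢ) = 24.4094 + 18.9333 + 24.2000 + 12.7886 = 80.3313

80.33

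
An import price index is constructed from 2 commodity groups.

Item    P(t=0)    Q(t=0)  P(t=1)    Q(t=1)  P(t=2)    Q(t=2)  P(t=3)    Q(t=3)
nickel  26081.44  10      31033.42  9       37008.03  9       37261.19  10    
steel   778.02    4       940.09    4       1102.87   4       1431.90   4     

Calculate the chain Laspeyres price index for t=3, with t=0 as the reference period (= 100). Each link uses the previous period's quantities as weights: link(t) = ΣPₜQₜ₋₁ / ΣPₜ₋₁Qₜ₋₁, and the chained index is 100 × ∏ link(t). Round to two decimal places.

Link t=0→t=1:
ΣP(t=1)Q(t=0) = 31033.42×10 + 940.09×4 = 310334.2 + 3760.36 = 314094.56
ΣP(t=0)Q(t=0) = 26081.44×10 + 778.02×4 = 260814.4 + 3112.08 = 263926.48
link = 314094.56/263926.48 = 1.190084
Link t=1→t=2:
ΣP(t=2)Q(t=1) = 37008.03×9 + 1102.87×4 = 333072.27 + 4411.48 = 337483.75
ΣP(t=1)Q(t=1) = 31033.42×9 + 940.09×4 = 279300.78 + 3760.36 = 283061.14
link = 337483.75/283061.14 = 1.192265
Link t=2→t=3:
ΣP(t=3)Q(t=2) = 37261.19×9 + 1431.90×4 = 335350.71 + 5727.6 = 341078.31
ΣP(t=2)Q(t=2) = 37008.03×9 + 1102.87×4 = 333072.27 + 4411.48 = 337483.75
link = 341078.31/337483.75 = 1.010651
Chained index = 100 × 1.190084 × 1.192265 × 1.010651 = 143.4007

143.40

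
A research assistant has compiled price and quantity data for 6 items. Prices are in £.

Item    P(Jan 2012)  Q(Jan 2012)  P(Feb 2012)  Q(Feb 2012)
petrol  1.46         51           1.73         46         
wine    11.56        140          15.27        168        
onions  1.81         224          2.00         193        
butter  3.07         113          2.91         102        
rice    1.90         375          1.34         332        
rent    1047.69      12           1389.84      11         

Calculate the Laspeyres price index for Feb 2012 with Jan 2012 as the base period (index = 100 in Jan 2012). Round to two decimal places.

128.31

Laspeyres price index uses base-period quantities as weights.
ΣP(Feb 2012)·Q(Jan 2012) = 1.73×51 + 15.27×140 + 2.00×224 + 2.91×113 + 1.34×375 + 1389.84×12 = 88.23 + 2137.8 + 448 + 328.83 + 502.5 + 16678.08 = 20183.44
ΣP(Jan 2012)·Q(Jan 2012) = 1.46×51 + 11.56×140 + 1.81×224 + 3.07×113 + 1.90×375 + 1047.69×12 = 74.46 + 1618.4 + 405.44 + 346.91 + 712.5 + 12572.28 = 15729.99
Index = 20183.44 / 15729.99 × 100 = 128.3118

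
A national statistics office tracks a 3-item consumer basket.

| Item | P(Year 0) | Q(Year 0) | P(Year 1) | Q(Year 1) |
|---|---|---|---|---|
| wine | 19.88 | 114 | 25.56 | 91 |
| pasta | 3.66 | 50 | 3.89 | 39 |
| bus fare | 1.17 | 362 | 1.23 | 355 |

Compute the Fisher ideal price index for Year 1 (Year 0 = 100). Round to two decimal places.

Laspeyres component (base-period weights):
ΣP(Year 1)Q(Year 0) = 25.56×114 + 3.89×50 + 1.23×362 = 2913.84 + 194.5 + 445.26 = 3553.6
ΣP(Year 0)Q(Year 0) = 19.88×114 + 3.66×50 + 1.17×362 = 2266.32 + 183 + 423.54 = 2872.86
L = 3553.6 / 2872.86 × 100 = 123.6956
Paasche component (current-period weights):
ΣP(Year 1)Q(Year 1) = 25.56×91 + 3.89×39 + 1.23×355 = 2325.96 + 151.71 + 436.65 = 2914.32
ΣP(Year 0)Q(Year 1) = 19.88×91 + 3.66×39 + 1.17×355 = 1809.08 + 142.74 + 415.35 = 2367.17
P = 2914.32 / 2367.17 × 100 = 123.1141
Fisher = √(L × P) = √(123.6956 × 123.1141) = 123.4045

123.40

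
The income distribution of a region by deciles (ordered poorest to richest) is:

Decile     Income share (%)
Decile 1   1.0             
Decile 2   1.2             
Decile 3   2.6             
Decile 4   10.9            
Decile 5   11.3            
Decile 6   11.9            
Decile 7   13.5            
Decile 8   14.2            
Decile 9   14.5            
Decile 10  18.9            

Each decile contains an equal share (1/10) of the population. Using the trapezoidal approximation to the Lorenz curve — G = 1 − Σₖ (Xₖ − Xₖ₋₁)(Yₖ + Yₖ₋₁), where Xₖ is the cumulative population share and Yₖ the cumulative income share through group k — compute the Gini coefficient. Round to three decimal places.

Cumulative income shares Yₖ: 0.0100, 0.0220, 0.0480, 0.1570, 0.2700, 0.3890, 0.5240, 0.6660, 0.8110, 1.0000
Σ (Xₖ−Xₖ₋₁)(Yₖ+Yₖ₋₁) = (1/10)(0.0100+0.0000) + (1/10)(0.0220+0.0100) + (1/10)(0.0480+0.0220) + (1/10)(0.1570+0.0480) + (1/10)(0.2700+0.1570) + (1/10)(0.3890+0.2700) + (1/10)(0.5240+0.3890) + (1/10)(0.6660+0.5240) + (1/10)(0.8110+0.6660) + (1/10)(1.0000+0.8110)
  = 0.0010 + 0.0032 + 0.0070 + 0.0205 + 0.0427 + 0.0659 + 0.0913 + 0.1190 + 0.1477 + 0.1811 = 0.6794
G = 1 − 0.6794 = 0.3206

0.321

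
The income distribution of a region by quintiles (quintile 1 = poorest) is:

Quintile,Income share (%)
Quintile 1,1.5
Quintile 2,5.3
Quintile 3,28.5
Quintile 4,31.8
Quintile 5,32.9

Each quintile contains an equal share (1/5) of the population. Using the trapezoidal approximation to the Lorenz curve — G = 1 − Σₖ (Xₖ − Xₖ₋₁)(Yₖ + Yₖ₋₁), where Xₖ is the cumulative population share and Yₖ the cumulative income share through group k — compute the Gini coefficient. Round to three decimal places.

0.357

Cumulative income shares Yₖ: 0.0150, 0.0680, 0.3530, 0.6710, 1.0000
Σ (Xₖ−Xₖ₋₁)(Yₖ+Yₖ₋₁) = (1/5)(0.0150+0.0000) + (1/5)(0.0680+0.0150) + (1/5)(0.3530+0.0680) + (1/5)(0.6710+0.3530) + (1/5)(1.0000+0.6710)
  = 0.0030 + 0.0166 + 0.0842 + 0.2048 + 0.3342 = 0.6428
G = 1 − 0.6428 = 0.3572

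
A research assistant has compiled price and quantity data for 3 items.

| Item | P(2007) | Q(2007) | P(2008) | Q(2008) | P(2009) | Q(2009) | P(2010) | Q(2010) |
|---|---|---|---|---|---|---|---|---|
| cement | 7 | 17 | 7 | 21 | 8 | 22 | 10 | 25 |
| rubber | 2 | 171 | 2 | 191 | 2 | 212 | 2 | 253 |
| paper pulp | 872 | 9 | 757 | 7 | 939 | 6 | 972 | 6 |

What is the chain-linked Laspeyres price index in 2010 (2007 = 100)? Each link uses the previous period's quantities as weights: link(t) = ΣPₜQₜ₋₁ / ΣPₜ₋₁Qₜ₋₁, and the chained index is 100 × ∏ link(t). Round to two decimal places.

Link 2007→2008:
ΣP(2008)Q(2007) = 7×17 + 2×171 + 757×9 = 119 + 342 + 6813 = 7274
ΣP(2007)Q(2007) = 7×17 + 2×171 + 872×9 = 119 + 342 + 7848 = 8309
link = 7274/8309 = 0.875436
Link 2008→2009:
ΣP(2009)Q(2008) = 8×21 + 2×191 + 939×7 = 168 + 382 + 6573 = 7123
ΣP(2008)Q(2008) = 7×21 + 2×191 + 757×7 = 147 + 382 + 5299 = 5828
link = 7123/5828 = 1.222203
Link 2009→2010:
ΣP(2010)Q(2009) = 10×22 + 2×212 + 972×6 = 220 + 424 + 5832 = 6476
ΣP(2009)Q(2009) = 8×22 + 2×212 + 939×6 = 176 + 424 + 5634 = 6234
link = 6476/6234 = 1.038819
Chained index = 100 × 0.875436 × 1.222203 × 1.038819 = 111.1496

111.15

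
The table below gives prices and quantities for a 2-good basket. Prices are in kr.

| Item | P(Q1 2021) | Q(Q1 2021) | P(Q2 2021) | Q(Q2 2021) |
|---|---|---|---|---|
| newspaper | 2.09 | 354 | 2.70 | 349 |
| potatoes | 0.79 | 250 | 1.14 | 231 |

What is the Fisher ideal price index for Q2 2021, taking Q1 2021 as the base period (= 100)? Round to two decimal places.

132.29

Laspeyres component (base-period weights):
ΣP(Q2 2021)Q(Q1 2021) = 2.70×354 + 1.14×250 = 955.8 + 285 = 1240.8
ΣP(Q1 2021)Q(Q1 2021) = 2.09×354 + 0.79×250 = 739.86 + 197.5 = 937.36
L = 1240.8 / 937.36 × 100 = 132.3718
Paasche component (current-period weights):
ΣP(Q2 2021)Q(Q2 2021) = 2.70×349 + 1.14×231 = 942.3 + 263.34 = 1205.64
ΣP(Q1 2021)Q(Q2 2021) = 2.09×349 + 0.79×231 = 729.41 + 182.49 = 911.9
P = 1205.64 / 911.9 × 100 = 132.2119
Fisher = √(L × P) = √(132.3718 × 132.2119) = 132.2918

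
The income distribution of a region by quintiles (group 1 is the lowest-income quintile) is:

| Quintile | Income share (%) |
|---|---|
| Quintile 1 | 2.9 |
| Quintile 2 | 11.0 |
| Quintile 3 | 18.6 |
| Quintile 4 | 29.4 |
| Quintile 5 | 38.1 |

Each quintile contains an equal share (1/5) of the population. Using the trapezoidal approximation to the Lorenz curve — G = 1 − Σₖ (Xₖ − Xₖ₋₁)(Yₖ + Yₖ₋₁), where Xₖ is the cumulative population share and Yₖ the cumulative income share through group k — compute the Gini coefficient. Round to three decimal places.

0.355

Cumulative income shares Yₖ: 0.0290, 0.1390, 0.3250, 0.6190, 1.0000
Σ (Xₖ−Xₖ₋₁)(Yₖ+Yₖ₋₁) = (1/5)(0.0290+0.0000) + (1/5)(0.1390+0.0290) + (1/5)(0.3250+0.1390) + (1/5)(0.6190+0.3250) + (1/5)(1.0000+0.6190)
  = 0.0058 + 0.0336 + 0.0928 + 0.1888 + 0.3238 = 0.6448
G = 1 − 0.6448 = 0.3552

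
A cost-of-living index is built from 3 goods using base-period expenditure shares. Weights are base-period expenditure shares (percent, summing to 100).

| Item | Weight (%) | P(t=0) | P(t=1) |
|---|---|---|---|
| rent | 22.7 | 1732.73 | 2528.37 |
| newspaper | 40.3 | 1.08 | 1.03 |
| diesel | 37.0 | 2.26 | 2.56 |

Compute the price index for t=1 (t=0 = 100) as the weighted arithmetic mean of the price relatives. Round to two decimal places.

rent: 22.7 × (2528.37/1732.73) = 22.7 × 1.459183 = 33.1235
newspaper: 40.3 × (1.03/1.08) = 40.3 × 0.953704 = 38.4343
diesel: 37.0 × (2.56/2.26) = 37.0 × 1.132743 = 41.9115
Index = Σ wᵢ·(p₁ᵢ/p₀ᵢ) = 33.1235 + 38.4343 + 41.9115 = 113.4692

113.47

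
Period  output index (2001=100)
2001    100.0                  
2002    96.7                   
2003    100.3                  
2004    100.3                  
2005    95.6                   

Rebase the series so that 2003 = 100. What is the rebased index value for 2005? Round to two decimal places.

Rebased(2005) = 95.6 / 100.3 × 100 = 95.3141

95.31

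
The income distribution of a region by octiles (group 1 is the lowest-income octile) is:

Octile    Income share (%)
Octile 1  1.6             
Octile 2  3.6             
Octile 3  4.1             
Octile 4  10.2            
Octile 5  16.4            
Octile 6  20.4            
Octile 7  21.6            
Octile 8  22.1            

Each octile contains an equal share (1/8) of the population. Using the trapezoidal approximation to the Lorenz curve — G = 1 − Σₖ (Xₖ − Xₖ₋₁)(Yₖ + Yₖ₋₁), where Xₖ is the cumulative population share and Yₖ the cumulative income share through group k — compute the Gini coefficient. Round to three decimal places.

Cumulative income shares Yₖ: 0.0160, 0.0520, 0.0930, 0.1950, 0.3590, 0.5630, 0.7790, 1.0000
Σ (Xₖ−Xₖ₋₁)(Yₖ+Yₖ₋₁) = (1/8)(0.0160+0.0000) + (1/8)(0.0520+0.0160) + (1/8)(0.0930+0.0520) + (1/8)(0.1950+0.0930) + (1/8)(0.3590+0.1950) + (1/8)(0.5630+0.3590) + (1/8)(0.7790+0.5630) + (1/8)(1.0000+0.7790)
  = 0.0020 + 0.0085 + 0.0181 + 0.0360 + 0.0693 + 0.1152 + 0.1677 + 0.2224 = 0.6392
G = 1 − 0.6392 = 0.3608

0.361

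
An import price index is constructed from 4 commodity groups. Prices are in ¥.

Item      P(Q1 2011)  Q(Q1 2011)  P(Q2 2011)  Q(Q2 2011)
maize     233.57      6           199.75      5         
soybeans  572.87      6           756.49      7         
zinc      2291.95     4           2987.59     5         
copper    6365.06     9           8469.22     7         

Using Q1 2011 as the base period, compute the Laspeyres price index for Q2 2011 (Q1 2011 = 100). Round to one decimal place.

131.7

Laspeyres price index uses base-period quantities as weights.
ΣP(Q2 2011)·Q(Q1 2011) = 199.75×6 + 756.49×6 + 2987.59×4 + 8469.22×9 = 1198.5 + 4538.94 + 11950.36 + 76222.98 = 93910.78
ΣP(Q1 2011)·Q(Q1 2011) = 233.57×6 + 572.87×6 + 2291.95×4 + 6365.06×9 = 1401.42 + 3437.22 + 9167.8 + 57285.54 = 71291.98
Index = 93910.78 / 71291.98 × 100 = 131.7270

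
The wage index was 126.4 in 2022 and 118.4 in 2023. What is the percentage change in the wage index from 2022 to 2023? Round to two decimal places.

-6.33%

Change = (118.4 − 126.4) / 126.4 × 100
       = -8.0 / 126.4 × 100 = -6.3291%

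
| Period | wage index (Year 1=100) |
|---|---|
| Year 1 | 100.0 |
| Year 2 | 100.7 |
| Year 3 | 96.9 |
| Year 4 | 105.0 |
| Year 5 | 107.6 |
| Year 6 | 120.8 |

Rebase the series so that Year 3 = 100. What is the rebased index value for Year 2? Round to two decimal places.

Rebased(Year 2) = 100.7 / 96.9 × 100 = 103.9216

103.92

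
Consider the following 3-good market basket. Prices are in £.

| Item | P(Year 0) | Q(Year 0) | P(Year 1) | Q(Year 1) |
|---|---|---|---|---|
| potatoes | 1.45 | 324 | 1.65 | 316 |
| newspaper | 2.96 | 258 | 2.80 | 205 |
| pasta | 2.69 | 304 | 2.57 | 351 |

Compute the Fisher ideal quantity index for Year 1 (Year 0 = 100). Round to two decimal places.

97.97

Laspeyres component (base-period weights):
ΣP(Year 0)Q(Year 1) = 1.45×316 + 2.96×205 + 2.69×351 = 458.2 + 606.8 + 944.19 = 2009.19
ΣP(Year 0)Q(Year 0) = 1.45×324 + 2.96×258 + 2.69×304 = 469.8 + 763.68 + 817.76 = 2051.24
L = 2009.19 / 2051.24 × 100 = 97.9500
Paasche component (current-period weights):
ΣP(Year 1)Q(Year 1) = 1.65×316 + 2.80×205 + 2.57×351 = 521.4 + 574 + 902.07 = 1997.47
ΣP(Year 1)Q(Year 0) = 1.65×324 + 2.80×258 + 2.57×304 = 534.6 + 722.4 + 781.28 = 2038.28
P = 1997.47 / 2038.28 × 100 = 97.9978
Fisher = √(L × P) = √(97.9500 × 97.9978) = 97.9739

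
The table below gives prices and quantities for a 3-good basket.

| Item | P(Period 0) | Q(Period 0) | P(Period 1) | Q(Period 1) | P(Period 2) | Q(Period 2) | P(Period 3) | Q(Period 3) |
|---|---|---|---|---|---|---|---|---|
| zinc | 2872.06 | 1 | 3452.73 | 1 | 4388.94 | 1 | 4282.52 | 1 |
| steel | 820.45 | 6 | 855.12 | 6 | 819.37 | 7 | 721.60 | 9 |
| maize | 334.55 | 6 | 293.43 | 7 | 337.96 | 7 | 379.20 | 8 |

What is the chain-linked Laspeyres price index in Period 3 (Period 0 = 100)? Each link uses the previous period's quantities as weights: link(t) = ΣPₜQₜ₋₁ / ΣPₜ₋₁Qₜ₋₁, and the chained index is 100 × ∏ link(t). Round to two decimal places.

111.13

Link Period 0→Period 1:
ΣP(Period 1)Q(Period 0) = 3452.73×1 + 855.12×6 + 293.43×6 = 3452.73 + 5130.72 + 1760.58 = 10344.03
ΣP(Period 0)Q(Period 0) = 2872.06×1 + 820.45×6 + 334.55×6 = 2872.06 + 4922.7 + 2007.3 = 9802.06
link = 10344.03/9802.06 = 1.055291
Link Period 1→Period 2:
ΣP(Period 2)Q(Period 1) = 4388.94×1 + 819.37×6 + 337.96×7 = 4388.94 + 4916.22 + 2365.72 = 11670.88
ΣP(Period 1)Q(Period 1) = 3452.73×1 + 855.12×6 + 293.43×7 = 3452.73 + 5130.72 + 2054.01 = 10637.46
link = 11670.88/10637.46 = 1.097149
Link Period 2→Period 3:
ΣP(Period 3)Q(Period 2) = 4282.52×1 + 721.60×7 + 379.20×7 = 4282.52 + 5051.2 + 2654.4 = 11988.12
ΣP(Period 2)Q(Period 2) = 4388.94×1 + 819.37×7 + 337.96×7 = 4388.94 + 5735.59 + 2365.72 = 12490.25
link = 11988.12/12490.25 = 0.959798
Chained index = 100 × 1.055291 × 1.097149 × 0.959798 = 111.1266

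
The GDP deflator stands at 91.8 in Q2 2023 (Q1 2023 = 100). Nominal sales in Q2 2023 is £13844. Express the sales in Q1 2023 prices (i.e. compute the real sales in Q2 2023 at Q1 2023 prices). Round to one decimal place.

15080.6

Real = Nominal ÷ (Index/100) = 13844 ÷ (91.8/100)
     = 13844 ÷ 0.918 = 15080.6100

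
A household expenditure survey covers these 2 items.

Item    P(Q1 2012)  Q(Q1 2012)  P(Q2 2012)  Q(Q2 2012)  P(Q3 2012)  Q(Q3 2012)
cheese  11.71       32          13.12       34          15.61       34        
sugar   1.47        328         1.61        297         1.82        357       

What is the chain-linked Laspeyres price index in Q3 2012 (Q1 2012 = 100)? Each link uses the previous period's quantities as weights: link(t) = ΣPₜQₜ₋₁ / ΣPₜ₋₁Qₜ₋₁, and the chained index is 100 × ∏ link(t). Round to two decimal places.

128.22

Link Q1 2012→Q2 2012:
ΣP(Q2 2012)Q(Q1 2012) = 13.12×32 + 1.61×328 = 419.84 + 528.08 = 947.92
ΣP(Q1 2012)Q(Q1 2012) = 11.71×32 + 1.47×328 = 374.72 + 482.16 = 856.88
link = 947.92/856.88 = 1.106246
Link Q2 2012→Q3 2012:
ΣP(Q3 2012)Q(Q2 2012) = 15.61×34 + 1.82×297 = 530.74 + 540.54 = 1071.28
ΣP(Q2 2012)Q(Q2 2012) = 13.12×34 + 1.61×297 = 446.08 + 478.17 = 924.25
link = 1071.28/924.25 = 1.159080
Chained index = 100 × 1.106246 × 1.159080 = 128.2228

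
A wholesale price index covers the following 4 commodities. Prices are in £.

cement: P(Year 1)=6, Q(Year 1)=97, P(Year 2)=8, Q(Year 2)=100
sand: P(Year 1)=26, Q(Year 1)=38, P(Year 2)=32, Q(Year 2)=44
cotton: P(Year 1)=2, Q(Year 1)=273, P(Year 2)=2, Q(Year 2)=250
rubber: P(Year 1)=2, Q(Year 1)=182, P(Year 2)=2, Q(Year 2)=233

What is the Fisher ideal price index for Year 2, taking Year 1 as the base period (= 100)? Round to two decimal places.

117.07

Laspeyres component (base-period weights):
ΣP(Year 2)Q(Year 1) = 8×97 + 32×38 + 2×273 + 2×182 = 776 + 1216 + 546 + 364 = 2902
ΣP(Year 1)Q(Year 1) = 6×97 + 26×38 + 2×273 + 2×182 = 582 + 988 + 546 + 364 = 2480
L = 2902 / 2480 × 100 = 117.0161
Paasche component (current-period weights):
ΣP(Year 2)Q(Year 2) = 8×100 + 32×44 + 2×250 + 2×233 = 800 + 1408 + 500 + 466 = 3174
ΣP(Year 1)Q(Year 2) = 6×100 + 26×44 + 2×250 + 2×233 = 600 + 1144 + 500 + 466 = 2710
P = 3174 / 2710 × 100 = 117.1218
Fisher = √(L × P) = √(117.0161 × 117.1218) = 117.0689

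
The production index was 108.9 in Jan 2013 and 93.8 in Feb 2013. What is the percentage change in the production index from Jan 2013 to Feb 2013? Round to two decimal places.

-13.87%

Change = (93.8 − 108.9) / 108.9 × 100
       = -15.1 / 108.9 × 100 = -13.8659%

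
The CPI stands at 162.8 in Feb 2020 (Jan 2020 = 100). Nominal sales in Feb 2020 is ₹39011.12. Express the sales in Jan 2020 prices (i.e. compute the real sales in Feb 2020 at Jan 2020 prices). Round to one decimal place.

23962.6

Real = Nominal ÷ (Index/100) = 39011.12 ÷ (162.8/100)
     = 39011.12 ÷ 1.628 = 23962.6044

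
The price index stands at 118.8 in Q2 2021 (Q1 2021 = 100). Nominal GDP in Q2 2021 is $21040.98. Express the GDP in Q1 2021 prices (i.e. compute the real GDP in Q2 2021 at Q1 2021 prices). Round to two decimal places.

Real = Nominal ÷ (Index/100) = 21040.98 ÷ (118.8/100)
     = 21040.98 ÷ 1.188 = 17711.2626

17711.26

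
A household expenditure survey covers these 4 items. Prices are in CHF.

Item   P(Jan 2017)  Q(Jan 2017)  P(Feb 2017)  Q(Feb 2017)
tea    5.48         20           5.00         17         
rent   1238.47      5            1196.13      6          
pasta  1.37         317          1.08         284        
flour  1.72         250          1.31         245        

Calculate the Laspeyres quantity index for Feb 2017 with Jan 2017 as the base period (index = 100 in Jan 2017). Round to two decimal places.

116.30

Laspeyres quantity index uses base-period prices as weights.
ΣP(Jan 2017)·Q(Feb 2017) = 5.48×17 + 1238.47×6 + 1.37×284 + 1.72×245 = 93.16 + 7430.82 + 389.08 + 421.4 = 8334.46
ΣP(Jan 2017)·Q(Jan 2017) = 5.48×20 + 1238.47×5 + 1.37×317 + 1.72×250 = 109.6 + 6192.35 + 434.29 + 430 = 7166.24
Index = 8334.46 / 7166.24 × 100 = 116.3017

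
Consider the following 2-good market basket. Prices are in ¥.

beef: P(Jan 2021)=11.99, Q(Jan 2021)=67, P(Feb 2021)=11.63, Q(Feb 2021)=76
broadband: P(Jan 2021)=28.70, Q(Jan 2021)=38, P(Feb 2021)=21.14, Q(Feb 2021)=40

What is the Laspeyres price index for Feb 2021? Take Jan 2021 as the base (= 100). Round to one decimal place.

83.6

Laspeyres price index uses base-period quantities as weights.
ΣP(Feb 2021)·Q(Jan 2021) = 11.63×67 + 21.14×38 = 779.21 + 803.32 = 1582.53
ΣP(Jan 2021)·Q(Jan 2021) = 11.99×67 + 28.70×38 = 803.33 + 1090.6 = 1893.93
Index = 1582.53 / 1893.93 × 100 = 83.5580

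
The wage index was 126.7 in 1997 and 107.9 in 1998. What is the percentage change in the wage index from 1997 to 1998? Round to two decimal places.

Change = (107.9 − 126.7) / 126.7 × 100
       = -18.8 / 126.7 × 100 = -14.8382%

-14.84%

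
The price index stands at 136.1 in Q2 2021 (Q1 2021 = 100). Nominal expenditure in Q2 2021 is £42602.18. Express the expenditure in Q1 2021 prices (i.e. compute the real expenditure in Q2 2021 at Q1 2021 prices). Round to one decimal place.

Real = Nominal ÷ (Index/100) = 42602.18 ÷ (136.1/100)
     = 42602.18 ÷ 1.361 = 31302.1161

31302.1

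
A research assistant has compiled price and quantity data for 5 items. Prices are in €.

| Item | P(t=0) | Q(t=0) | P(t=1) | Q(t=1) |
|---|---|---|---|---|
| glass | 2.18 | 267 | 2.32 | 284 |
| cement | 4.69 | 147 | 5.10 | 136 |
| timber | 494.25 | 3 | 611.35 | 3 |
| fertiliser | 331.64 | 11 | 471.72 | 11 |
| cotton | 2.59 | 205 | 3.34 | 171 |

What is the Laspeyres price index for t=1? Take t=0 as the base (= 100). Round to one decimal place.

Laspeyres price index uses base-period quantities as weights.
ΣP(t=1)·Q(t=0) = 2.32×267 + 5.10×147 + 611.35×3 + 471.72×11 + 3.34×205 = 619.44 + 749.7 + 1834.05 + 5188.92 + 684.7 = 9076.81
ΣP(t=0)·Q(t=0) = 2.18×267 + 4.69×147 + 494.25×3 + 331.64×11 + 2.59×205 = 582.06 + 689.43 + 1482.75 + 3648.04 + 530.95 = 6933.23
Index = 9076.81 / 6933.23 × 100 = 130.9175

130.9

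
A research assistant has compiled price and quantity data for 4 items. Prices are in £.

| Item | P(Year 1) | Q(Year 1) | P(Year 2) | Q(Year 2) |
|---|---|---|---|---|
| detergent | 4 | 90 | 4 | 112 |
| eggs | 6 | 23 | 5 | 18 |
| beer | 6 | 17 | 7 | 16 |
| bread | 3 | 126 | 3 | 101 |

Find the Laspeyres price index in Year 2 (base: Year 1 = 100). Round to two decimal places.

99.39

Laspeyres price index uses base-period quantities as weights.
ΣP(Year 2)·Q(Year 1) = 4×90 + 5×23 + 7×17 + 3×126 = 360 + 115 + 119 + 378 = 972
ΣP(Year 1)·Q(Year 1) = 4×90 + 6×23 + 6×17 + 3×126 = 360 + 138 + 102 + 378 = 978
Index = 972 / 978 × 100 = 99.3865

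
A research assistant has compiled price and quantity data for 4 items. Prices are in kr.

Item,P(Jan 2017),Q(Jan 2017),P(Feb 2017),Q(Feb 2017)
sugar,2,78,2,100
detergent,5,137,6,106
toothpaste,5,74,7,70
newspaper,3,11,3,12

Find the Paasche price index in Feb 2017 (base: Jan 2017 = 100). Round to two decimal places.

122.04

Paasche price index uses current-period quantities as weights.
ΣP(Feb 2017)·Q(Feb 2017) = 2×100 + 6×106 + 7×70 + 3×12 = 200 + 636 + 490 + 36 = 1362
ΣP(Jan 2017)·Q(Feb 2017) = 2×100 + 5×106 + 5×70 + 3×12 = 200 + 530 + 350 + 36 = 1116
Index = 1362 / 1116 × 100 = 122.0430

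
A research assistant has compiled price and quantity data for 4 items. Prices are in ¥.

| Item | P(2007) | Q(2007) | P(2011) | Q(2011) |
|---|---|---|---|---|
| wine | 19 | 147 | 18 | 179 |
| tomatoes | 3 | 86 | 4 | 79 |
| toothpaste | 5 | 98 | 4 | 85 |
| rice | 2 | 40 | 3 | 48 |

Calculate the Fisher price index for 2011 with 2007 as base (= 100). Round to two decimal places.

Laspeyres component (base-period weights):
ΣP(2011)Q(2007) = 18×147 + 4×86 + 4×98 + 3×40 = 2646 + 344 + 392 + 120 = 3502
ΣP(2007)Q(2007) = 19×147 + 3×86 + 5×98 + 2×40 = 2793 + 258 + 490 + 80 = 3621
L = 3502 / 3621 × 100 = 96.7136
Paasche component (current-period weights):
ΣP(2011)Q(2011) = 18×179 + 4×79 + 4×85 + 3×48 = 3222 + 316 + 340 + 144 = 4022
ΣP(2007)Q(2011) = 19×179 + 3×79 + 5×85 + 2×48 = 3401 + 237 + 425 + 96 = 4159
P = 4022 / 4159 × 100 = 96.7059
Fisher = √(L × P) = √(96.7136 × 96.7059) = 96.7098

96.71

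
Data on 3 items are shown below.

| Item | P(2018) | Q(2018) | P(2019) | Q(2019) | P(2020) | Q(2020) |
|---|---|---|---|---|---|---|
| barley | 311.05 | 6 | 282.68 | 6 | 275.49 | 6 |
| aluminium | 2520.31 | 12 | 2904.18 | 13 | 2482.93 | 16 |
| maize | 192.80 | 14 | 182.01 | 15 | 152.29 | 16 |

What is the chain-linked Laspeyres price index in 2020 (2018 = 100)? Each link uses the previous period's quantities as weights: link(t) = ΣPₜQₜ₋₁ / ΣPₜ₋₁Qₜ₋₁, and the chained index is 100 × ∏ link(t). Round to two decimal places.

Link 2018→2019:
ΣP(2019)Q(2018) = 282.68×6 + 2904.18×12 + 182.01×14 = 1696.08 + 34850.16 + 2548.14 = 39094.38
ΣP(2018)Q(2018) = 311.05×6 + 2520.31×12 + 192.80×14 = 1866.3 + 30243.72 + 2699.2 = 34809.22
link = 39094.38/34809.22 = 1.123104
Link 2019→2020:
ΣP(2020)Q(2019) = 275.49×6 + 2482.93×13 + 152.29×15 = 1652.94 + 32278.09 + 2284.35 = 36215.38
ΣP(2019)Q(2019) = 282.68×6 + 2904.18×13 + 182.01×15 = 1696.08 + 37754.34 + 2730.15 = 42180.57
link = 36215.38/42180.57 = 0.858580
Chained index = 100 × 1.123104 × 0.858580 = 96.4274

96.43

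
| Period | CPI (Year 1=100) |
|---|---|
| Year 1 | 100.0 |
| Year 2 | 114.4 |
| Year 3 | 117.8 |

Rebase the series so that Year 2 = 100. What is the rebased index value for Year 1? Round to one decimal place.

Rebased(Year 1) = 100.0 / 114.4 × 100 = 87.4126

87.4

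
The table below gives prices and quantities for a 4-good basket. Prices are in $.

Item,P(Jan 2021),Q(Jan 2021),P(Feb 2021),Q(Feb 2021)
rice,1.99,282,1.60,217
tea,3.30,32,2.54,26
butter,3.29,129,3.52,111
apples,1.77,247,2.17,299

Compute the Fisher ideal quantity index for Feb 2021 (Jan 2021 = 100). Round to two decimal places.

Laspeyres component (base-period weights):
ΣP(Jan 2021)Q(Feb 2021) = 1.99×217 + 3.30×26 + 3.29×111 + 1.77×299 = 431.83 + 85.8 + 365.19 + 529.23 = 1412.05
ΣP(Jan 2021)Q(Jan 2021) = 1.99×282 + 3.30×32 + 3.29×129 + 1.77×247 = 561.18 + 105.6 + 424.41 + 437.19 = 1528.38
L = 1412.05 / 1528.38 × 100 = 92.3887
Paasche component (current-period weights):
ΣP(Feb 2021)Q(Feb 2021) = 1.60×217 + 2.54×26 + 3.52×111 + 2.17×299 = 347.2 + 66.04 + 390.72 + 648.83 = 1452.79
ΣP(Feb 2021)Q(Jan 2021) = 1.60×282 + 2.54×32 + 3.52×129 + 2.17×247 = 451.2 + 81.28 + 454.08 + 535.99 = 1522.55
P = 1452.79 / 1522.55 × 100 = 95.4182
Fisher = √(L × P) = √(92.3887 × 95.4182) = 93.8912

93.89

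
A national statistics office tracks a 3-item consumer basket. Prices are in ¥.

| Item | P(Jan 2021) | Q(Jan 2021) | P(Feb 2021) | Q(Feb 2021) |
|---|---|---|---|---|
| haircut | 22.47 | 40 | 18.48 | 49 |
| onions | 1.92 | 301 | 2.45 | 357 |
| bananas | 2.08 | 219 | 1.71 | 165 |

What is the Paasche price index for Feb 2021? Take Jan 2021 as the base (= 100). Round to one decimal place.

Paasche price index uses current-period quantities as weights.
ΣP(Feb 2021)·Q(Feb 2021) = 18.48×49 + 2.45×357 + 1.71×165 = 905.52 + 874.65 + 282.15 = 2062.32
ΣP(Jan 2021)·Q(Feb 2021) = 22.47×49 + 1.92×357 + 2.08×165 = 1101.03 + 685.44 + 343.2 = 2129.67
Index = 2062.32 / 2129.67 × 100 = 96.8375

96.8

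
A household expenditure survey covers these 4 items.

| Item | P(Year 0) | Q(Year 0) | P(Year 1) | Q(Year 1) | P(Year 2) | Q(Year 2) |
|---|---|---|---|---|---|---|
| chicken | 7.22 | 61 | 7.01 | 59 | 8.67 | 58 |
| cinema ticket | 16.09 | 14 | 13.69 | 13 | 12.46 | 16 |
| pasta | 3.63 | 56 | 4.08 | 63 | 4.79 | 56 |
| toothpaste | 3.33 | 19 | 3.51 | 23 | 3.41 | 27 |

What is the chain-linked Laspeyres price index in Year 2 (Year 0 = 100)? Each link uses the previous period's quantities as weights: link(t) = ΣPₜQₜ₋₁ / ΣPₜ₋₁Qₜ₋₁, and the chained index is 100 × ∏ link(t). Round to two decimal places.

111.22

Link Year 0→Year 1:
ΣP(Year 1)Q(Year 0) = 7.01×61 + 13.69×14 + 4.08×56 + 3.51×19 = 427.61 + 191.66 + 228.48 + 66.69 = 914.44
ΣP(Year 0)Q(Year 0) = 7.22×61 + 16.09×14 + 3.63×56 + 3.33×19 = 440.42 + 225.26 + 203.28 + 63.27 = 932.23
link = 914.44/932.23 = 0.980917
Link Year 1→Year 2:
ΣP(Year 2)Q(Year 1) = 8.67×59 + 12.46×13 + 4.79×63 + 3.41×23 = 511.53 + 161.98 + 301.77 + 78.43 = 1053.71
ΣP(Year 1)Q(Year 1) = 7.01×59 + 13.69×13 + 4.08×63 + 3.51×23 = 413.59 + 177.97 + 257.04 + 80.73 = 929.33
link = 1053.71/929.33 = 1.133838
Chained index = 100 × 0.980917 × 1.133838 = 111.2201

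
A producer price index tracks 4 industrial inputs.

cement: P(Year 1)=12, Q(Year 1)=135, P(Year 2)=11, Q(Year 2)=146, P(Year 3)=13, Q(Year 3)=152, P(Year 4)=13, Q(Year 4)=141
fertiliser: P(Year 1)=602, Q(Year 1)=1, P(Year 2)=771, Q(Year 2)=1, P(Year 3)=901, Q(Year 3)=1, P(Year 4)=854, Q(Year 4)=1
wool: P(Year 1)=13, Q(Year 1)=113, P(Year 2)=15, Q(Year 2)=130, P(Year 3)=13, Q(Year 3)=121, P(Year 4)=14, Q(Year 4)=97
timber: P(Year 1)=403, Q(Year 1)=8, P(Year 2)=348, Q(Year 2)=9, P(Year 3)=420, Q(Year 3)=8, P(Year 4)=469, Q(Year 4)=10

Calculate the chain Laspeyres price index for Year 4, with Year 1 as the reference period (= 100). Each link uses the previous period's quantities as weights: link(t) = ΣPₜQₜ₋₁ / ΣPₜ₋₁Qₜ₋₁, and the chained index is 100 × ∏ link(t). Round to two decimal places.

114.42

Link Year 1→Year 2:
ΣP(Year 2)Q(Year 1) = 11×135 + 771×1 + 15×113 + 348×8 = 1485 + 771 + 1695 + 2784 = 6735
ΣP(Year 1)Q(Year 1) = 12×135 + 602×1 + 13×113 + 403×8 = 1620 + 602 + 1469 + 3224 = 6915
link = 6735/6915 = 0.973970
Link Year 2→Year 3:
ΣP(Year 3)Q(Year 2) = 13×146 + 901×1 + 13×130 + 420×9 = 1898 + 901 + 1690 + 3780 = 8269
ΣP(Year 2)Q(Year 2) = 11×146 + 771×1 + 15×130 + 348×9 = 1606 + 771 + 1950 + 3132 = 7459
link = 8269/7459 = 1.108594
Link Year 3→Year 4:
ΣP(Year 4)Q(Year 3) = 13×152 + 854×1 + 14×121 + 469×8 = 1976 + 854 + 1694 + 3752 = 8276
ΣP(Year 3)Q(Year 3) = 13×152 + 901×1 + 13×121 + 420×8 = 1976 + 901 + 1573 + 3360 = 7810
link = 8276/7810 = 1.059667
Chained index = 100 × 0.973970 × 1.108594 × 1.059667 = 114.4161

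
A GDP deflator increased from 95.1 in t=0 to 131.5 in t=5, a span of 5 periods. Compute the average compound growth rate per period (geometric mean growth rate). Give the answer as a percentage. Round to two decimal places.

6.70%

Growth factor = (131.5/95.1)^(1/5) = (1.382755)^(1/5) = 1.066962
Growth rate = 1.066962 − 1 = 0.066962 = 6.6962%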